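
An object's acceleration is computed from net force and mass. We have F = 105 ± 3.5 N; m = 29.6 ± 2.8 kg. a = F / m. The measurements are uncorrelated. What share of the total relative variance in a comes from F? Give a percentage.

11.0%

(δa/a)² = (1·δF/F)² + (-1·δm/m)²
  F term: (1×0.0333)² = 0.00111
  m term: (-1×0.0946)² = 0.00895
Total = 0.0101. Share from F = 0.00111/0.0101 = 0.110.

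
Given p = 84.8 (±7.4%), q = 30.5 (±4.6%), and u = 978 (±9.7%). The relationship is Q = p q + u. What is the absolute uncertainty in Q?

245

Let w = p·q = 2590. δw/w = √((1·δp/p)² + (1·δq/q)²) = √(0.00548 + 0.00212) = 0.0871, so δw = 225.
Q = w + u: δQ = √(δw² + δu²) = √(50800 + 9000) = 245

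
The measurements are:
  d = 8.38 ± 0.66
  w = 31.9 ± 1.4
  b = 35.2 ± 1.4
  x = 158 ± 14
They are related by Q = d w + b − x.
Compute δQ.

Let p = d·w = 267. δp/p = √((1·δd/d)² + (1·δw/w)²) = √(0.00620 + 0.00193) = 0.0902, so δp = 24.1.
Q = p + b − x: δQ = √(δp² + δb² + δx²) = √(581 + 1.96 + 196) = 27.9

27.9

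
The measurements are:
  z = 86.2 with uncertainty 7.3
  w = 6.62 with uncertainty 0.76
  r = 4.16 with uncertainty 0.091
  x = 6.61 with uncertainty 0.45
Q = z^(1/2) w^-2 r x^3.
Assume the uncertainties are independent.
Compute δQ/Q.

0.311

Q is a product of powers, so relative uncertainties combine in quadrature:
  (½·δz/z)² = (0.5×0.0847)² = 0.00179;  (-2·δw/w)² = (-2×0.115)² = 0.0527;  (1·δr/r)² = (1×0.0219)² = 0.000479;  (3·δx/x)² = (3×0.0681)² = 0.0417
δQ/Q = √(0.0967) = 0.311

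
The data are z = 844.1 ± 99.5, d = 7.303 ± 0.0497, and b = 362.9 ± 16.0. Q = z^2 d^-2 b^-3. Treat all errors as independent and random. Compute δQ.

7.57e-05

Products/powers → add relative errors in quadrature, weighted by exponent:
  (2·δz/z)² = (2×0.118)² = 0.0556;  (-2·δd/d)² = (-2×0.00681)² = 0.000185;  (-3·δb/b)² = (-3×0.0441)² = 0.0175
δQ/Q = √(0.0733) = 0.271
Q = 0.0002795, so δQ = 0.271 × 0.0002795 = 7.57e-05.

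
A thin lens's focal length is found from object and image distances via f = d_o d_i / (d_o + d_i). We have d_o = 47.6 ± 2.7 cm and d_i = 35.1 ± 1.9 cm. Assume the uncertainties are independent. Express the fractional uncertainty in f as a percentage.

∂f/∂d_o = (d_i/(d_o+d_i))² = 0.180;  ∂f/∂d_i = (d_o/(d_o+d_i))² = 0.331
δf = √((∂f/∂d_o · δd_o)² + (∂f/∂d_i · δd_i)²) = √(0.237 + 0.396) = 0.795 cm
f = 20.2 cm, so δf/f = 0.795/20.2 = 0.0394.

3.94%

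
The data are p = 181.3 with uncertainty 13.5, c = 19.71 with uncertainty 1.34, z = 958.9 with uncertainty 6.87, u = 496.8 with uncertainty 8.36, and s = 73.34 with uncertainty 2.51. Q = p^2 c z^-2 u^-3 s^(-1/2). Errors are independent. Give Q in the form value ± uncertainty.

(6.710 ± 1.16) × 10^-10

For a monomial Q ∝ p^2, c, z^-2, u^-3, s^(-1/2), fractional errors add in quadrature:
  (2·δp/p)² = (2×0.0745)² = 0.0222;  (1·δc/c)² = (1×0.0680)² = 0.00462;  (-2·δz/z)² = (-2×0.00716)² = 0.000205;  (-3·δu/u)² = (-3×0.0168)² = 0.00255;  (−½·δs/s)² = (-0.5×0.0342)² = 0.000293
δQ/Q = √(0.0298) = 0.173
Q = 6.71e-10, so δQ = 0.173 × 6.71e-10 = 1.16e-10.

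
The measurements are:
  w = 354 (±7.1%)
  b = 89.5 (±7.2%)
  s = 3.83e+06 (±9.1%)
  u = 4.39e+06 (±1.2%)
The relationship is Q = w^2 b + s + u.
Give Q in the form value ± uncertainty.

Let p = w^2·b = 1.12e+07. δp/p = √((2·δw/w)² + (1·δb/b)²) = √(0.0202 + 0.00518) = 0.159, so δp = 1.79e+06.
Q = p + s + u: δQ = √(δp² + δs² + δu²) = √(3.19e+12 + 1.21e+11 + 2.78e+09) = 1.82e+06
Q = 1.94e+07.

(1.94 ± 0.182) × 10^7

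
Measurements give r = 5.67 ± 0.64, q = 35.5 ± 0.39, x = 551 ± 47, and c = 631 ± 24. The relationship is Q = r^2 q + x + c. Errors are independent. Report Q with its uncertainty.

2320 ± 263

Let p = r^2·q = 1140. δp/p = √((2·δr/r)² + (1·δq/q)²) = √(0.0510 + 0.000121) = 0.226, so δp = 258.
Q = p + x + c: δQ = √(δp² + δx² + δc²) = √(66500 + 2210 + 576) = 263
Q = 2320.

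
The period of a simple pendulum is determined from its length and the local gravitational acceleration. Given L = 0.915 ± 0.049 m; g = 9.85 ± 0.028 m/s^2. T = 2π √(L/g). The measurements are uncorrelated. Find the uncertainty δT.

Each factor contributes (exponent × relative error)² to (δT/T)²:
  (½·δL/L)² = (0.5×0.0536)² = 0.000717;  (−½·δg/g)² = (-0.5×0.00284)² = 2.02e-06
δT/T = √(0.000719) = 0.0268
T = 1.92 s, so δT = 0.0268 × 1.92 = 0.0513 s.

0.0513 s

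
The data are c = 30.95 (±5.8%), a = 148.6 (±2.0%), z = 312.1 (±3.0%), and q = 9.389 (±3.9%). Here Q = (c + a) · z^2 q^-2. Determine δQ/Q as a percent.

Let u = c + a = 179.5. δu = √(δc² + δa²) = √(3.22 + 8.83) = 3.47, so δu/u = 0.0193.
Q is then a monomial in u, z, q:
δQ/Q = √((δu/u)² + (2·δz/z)² + (-2·δq/q)²) = √(0.000374 + 0.00360 + 0.00608) = 0.100

10.0%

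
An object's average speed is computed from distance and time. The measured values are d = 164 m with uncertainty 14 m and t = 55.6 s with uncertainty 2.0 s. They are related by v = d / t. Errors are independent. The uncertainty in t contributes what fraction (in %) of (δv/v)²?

15.1%

(δv/v)² = (1·δd/d)² + (-1·δt/t)²
  d term: (1×0.0854)² = 0.00729
  t term: (-1×0.0360)² = 0.00129
Total = 0.00858. Share from t = 0.00129/0.00858 = 0.151.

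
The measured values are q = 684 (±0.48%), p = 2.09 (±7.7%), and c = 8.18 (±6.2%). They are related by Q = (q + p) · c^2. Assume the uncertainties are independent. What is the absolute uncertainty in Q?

Let u = q + p = 686. δu = √(δq² + δp²) = √(10.8 + 0.0259) = 3.29, so δu/u = 0.00479.
Q is then a monomial in u, c:
δQ/Q = √((δu/u)² + (2·δc/c)²) = √(2.3e-05 + 0.0154) = 0.124
Q = 45900, so δQ = 0.124 × 45900 = 5700.

5700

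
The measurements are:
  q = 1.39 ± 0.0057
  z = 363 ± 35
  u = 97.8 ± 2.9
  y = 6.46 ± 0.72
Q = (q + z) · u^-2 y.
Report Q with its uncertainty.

Let w = q + z = 364. δw = √(δq² + δz²) = √(3.25e-05 + 1220) = 35.0, so δw/w = 0.0961.
Q is then a monomial in w, u, y:
δQ/Q = √((δw/w)² + (-2·δu/u)² + (1·δy/y)²) = √(0.00923 + 0.00352 + 0.0124) = 0.159
Q = 0.246, so δQ = 0.159 × 0.246 = 0.0390.

0.246 ± 0.0390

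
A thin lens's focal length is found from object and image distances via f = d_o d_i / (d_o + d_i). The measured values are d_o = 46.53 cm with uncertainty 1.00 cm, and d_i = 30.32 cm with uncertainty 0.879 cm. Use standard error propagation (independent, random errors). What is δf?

0.358 cm

∂f/∂d_o = (d_i/(d_o+d_i))² = 0.156;  ∂f/∂d_i = (d_o/(d_o+d_i))² = 0.367
δf = √((∂f/∂d_o · δd_o)² + (∂f/∂d_i · δd_i)²) = √(0.0242 + 0.104) = 0.358 cm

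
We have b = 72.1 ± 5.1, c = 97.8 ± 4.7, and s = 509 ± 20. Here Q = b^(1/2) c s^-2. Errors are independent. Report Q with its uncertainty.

0.00321 ± 0.000316

Q is a product of powers, so relative uncertainties combine in quadrature:
  (½·δb/b)² = (0.5×0.0707)² = 0.00125;  (1·δc/c)² = (1×0.0481)² = 0.00231;  (-2·δs/s)² = (-2×0.0393)² = 0.00618
δQ/Q = √(0.00974) = 0.0987
Q = 0.00321, so δQ = 0.0987 × 0.00321 = 0.000316.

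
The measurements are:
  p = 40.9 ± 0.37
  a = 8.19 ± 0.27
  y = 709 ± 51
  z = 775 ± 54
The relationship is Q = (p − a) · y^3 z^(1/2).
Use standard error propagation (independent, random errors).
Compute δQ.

Let u = p − a = 32.7. δu = √(δp² + δa²) = √(0.137 + 0.0729) = 0.458, so δu/u = 0.0140.
Q is then a monomial in u, y, z:
δQ/Q = √((δu/u)² + (3·δy/y)² + (½·δz/z)²) = √(0.000196 + 0.0466 + 0.00121) = 0.219
Q = 3.25e+11, so δQ = 0.219 × 3.25e+11 = 7.11e+10.

7.11e+10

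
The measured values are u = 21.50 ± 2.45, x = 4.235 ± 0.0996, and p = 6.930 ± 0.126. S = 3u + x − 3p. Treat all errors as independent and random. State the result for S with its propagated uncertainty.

Each term contributes (cᵢ δxᵢ)² to (δS)²:
  (3·δu)² = 54.0;  (δx)² = 0.00992;  (3·δp)² = 0.143
δS = √(54.2) = 7.36
S = 47.95.

47.95 ± 7.36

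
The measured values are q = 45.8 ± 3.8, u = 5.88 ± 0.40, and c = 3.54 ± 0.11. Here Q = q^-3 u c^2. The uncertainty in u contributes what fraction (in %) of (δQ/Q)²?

6.57%

(δQ/Q)² = (-3·δq/q)² + (1·δu/u)² + (2·δc/c)²
  q term: (-3×0.0830)² = 0.0620
  u term: (1×0.0680)² = 0.00463
  c term: (2×0.0311)² = 0.00386
Total = 0.0704. Share from u = 0.00463/0.0704 = 0.0657.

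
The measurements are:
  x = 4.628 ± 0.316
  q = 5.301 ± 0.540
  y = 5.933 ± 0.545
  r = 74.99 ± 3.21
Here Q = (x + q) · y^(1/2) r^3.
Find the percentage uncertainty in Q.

15.0%

Let u = x + q = 9.929. δu = √(δx² + δq²) = √(0.0999 + 0.292) = 0.626, so δu/u = 0.0630.
Q is then a monomial in u, y, r:
δQ/Q = √((δu/u)² + (½·δy/y)² + (3·δr/r)²) = √(0.00397 + 0.00211 + 0.0165) = 0.150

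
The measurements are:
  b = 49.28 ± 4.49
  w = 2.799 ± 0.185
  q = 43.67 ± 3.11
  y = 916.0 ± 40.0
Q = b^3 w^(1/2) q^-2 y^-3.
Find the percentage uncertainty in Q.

For a monomial Q ∝ b^3, w^(1/2), q^-2, y^-3, fractional errors add in quadrature:
  (3·δb/b)² = (3×0.0911)² = 0.0747;  (½·δw/w)² = (0.5×0.0661)² = 0.00109;  (-2·δq/q)² = (-2×0.0712)² = 0.0203;  (-3·δy/y)² = (-3×0.0437)² = 0.0172
δQ/Q = √(0.113) = 0.337

33.7%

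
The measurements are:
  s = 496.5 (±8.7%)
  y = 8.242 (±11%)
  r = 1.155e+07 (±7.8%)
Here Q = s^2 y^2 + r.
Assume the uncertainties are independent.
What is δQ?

4.78e+06

Let p = s^2·y^2 = 1.675e+07. δp/p = √((2·δs/s)² + (2·δy/y)²) = √(0.0303 + 0.0484) = 0.280, so δp = 4.7e+06.
Q = p + r: δQ = √(δp² + δr²) = √(2.21e+13 + 8.12e+11) = 4.78e+06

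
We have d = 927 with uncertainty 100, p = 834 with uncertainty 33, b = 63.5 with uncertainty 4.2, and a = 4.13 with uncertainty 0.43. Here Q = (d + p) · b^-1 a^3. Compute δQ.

635

Let u = d + p = 1760. δu = √(δd² + δp²) = √(10000 + 1090) = 105, so δu/u = 0.0598.
Q is then a monomial in u, b, a:
δQ/Q = √((δu/u)² + (-1·δb/b)² + (3·δa/a)²) = √(0.00358 + 0.00437 + 0.0976) = 0.325
Q = 1950, so δQ = 0.325 × 1950 = 635.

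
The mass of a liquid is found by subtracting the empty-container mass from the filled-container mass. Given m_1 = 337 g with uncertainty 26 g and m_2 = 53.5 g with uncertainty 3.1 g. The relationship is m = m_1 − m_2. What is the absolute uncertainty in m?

For a sum/difference, combine absolute errors in quadrature:
  (δm_1)² = 676;  (δm_2)² = 9.61
δm = √(686) = 26.2 g

26.2 g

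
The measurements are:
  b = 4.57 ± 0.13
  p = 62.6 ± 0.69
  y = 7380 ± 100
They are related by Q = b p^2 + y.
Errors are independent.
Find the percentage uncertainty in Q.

2.58%

Let w = b·p^2 = 17900. δw/w = √((1·δb/b)² + (2·δp/p)²) = √(0.000809 + 0.000486) = 0.0360, so δw = 645.
Q = w + y: δQ = √(δw² + δy²) = √(4.15e+05 + 10000) = 652
Q = 25300, so δQ/Q = 652/25300 = 0.0258.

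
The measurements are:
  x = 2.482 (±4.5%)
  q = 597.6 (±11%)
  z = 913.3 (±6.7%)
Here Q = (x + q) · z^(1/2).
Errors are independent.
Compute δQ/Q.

Let u = x + q = 600.1. δu = √(δx² + δq²) = √(0.0125 + 4320) = 65.7, so δu/u = 0.110.
Q is then a monomial in u, z:
δQ/Q = √((δu/u)² + (½·δz/z)²) = √(0.0120 + 0.00112) = 0.115

0.115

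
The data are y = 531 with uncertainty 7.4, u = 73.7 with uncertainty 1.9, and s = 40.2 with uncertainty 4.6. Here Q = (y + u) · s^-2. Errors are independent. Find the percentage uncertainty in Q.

22.9%

Let w = y + u = 605. δw = √(δy² + δu²) = √(54.8 + 3.61) = 7.64, so δw/w = 0.0126.
Q is then a monomial in w, s:
δQ/Q = √((δw/w)² + (-2·δs/s)²) = √(0.000160 + 0.0524) = 0.229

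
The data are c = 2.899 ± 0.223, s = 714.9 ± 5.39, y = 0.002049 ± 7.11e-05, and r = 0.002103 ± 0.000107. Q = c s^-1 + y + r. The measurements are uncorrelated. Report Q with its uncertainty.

Let p = c·s^-1 = 0.004055. δp/p = √((1·δc/c)² + (-1·δs/s)²) = √(0.00592 + 5.68e-05) = 0.0773, so δp = 0.000313.
Q = p + y + r: δQ = √(δp² + δy² + δr²) = √(9.82e-08 + 5.06e-09 + 1.14e-08) = 0.000339
Q = 0.008207.

0.008207 ± 0.000339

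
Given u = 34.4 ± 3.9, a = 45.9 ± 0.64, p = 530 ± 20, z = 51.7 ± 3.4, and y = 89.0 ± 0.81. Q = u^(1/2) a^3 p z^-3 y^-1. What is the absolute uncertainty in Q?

5.21

Products/powers → add relative errors in quadrature, weighted by exponent:
  (½·δu/u)² = (0.5×0.113)² = 0.00321;  (3·δa/a)² = (3×0.0139)² = 0.00175;  (1·δp/p)² = (1×0.0377)² = 0.00142;  (-3·δz/z)² = (-3×0.0658)² = 0.0389;  (-1·δy/y)² = (-1×0.00910)² = 8.28e-05
δQ/Q = √(0.0454) = 0.213
Q = 24.4, so δQ = 0.213 × 24.4 = 5.21.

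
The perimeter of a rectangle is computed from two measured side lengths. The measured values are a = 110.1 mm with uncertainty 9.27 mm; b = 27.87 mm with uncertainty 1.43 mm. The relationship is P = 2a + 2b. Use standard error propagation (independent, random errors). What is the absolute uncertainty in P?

18.8 mm

Each term contributes (cᵢ δxᵢ)² to (δP)²:
  (2·δa)² = 344;  (2·δb)² = 8.18
δP = √(352) = 18.8 mm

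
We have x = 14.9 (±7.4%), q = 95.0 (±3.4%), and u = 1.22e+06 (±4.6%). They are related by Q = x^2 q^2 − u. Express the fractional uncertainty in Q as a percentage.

Let p = x^2·q^2 = 2e+06. δp/p = √((2·δx/x)² + (2·δq/q)²) = √(0.0219 + 0.00462) = 0.163, so δp = 3.26e+05.
Q = p − u: δQ = √(δp² + δu²) = √(1.06e+11 + 3.15e+09) = 3.31e+05
Q = 7.84e+05, so δQ/Q = 3.31e+05/7.84e+05 = 0.423.

42.3%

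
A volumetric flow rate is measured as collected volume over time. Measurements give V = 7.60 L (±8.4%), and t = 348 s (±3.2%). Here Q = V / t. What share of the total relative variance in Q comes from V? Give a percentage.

87.3%

(δQ/Q)² = (1·δV/V)² + (-1·δt/t)²
  V term: (1×0.0840)² = 0.00706
  t term: (-1×0.0320)² = 0.00102
Total = 0.00808. Share from V = 0.00706/0.00808 = 0.873.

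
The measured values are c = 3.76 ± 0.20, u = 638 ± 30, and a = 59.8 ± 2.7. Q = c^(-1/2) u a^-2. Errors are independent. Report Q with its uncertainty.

For a monomial Q ∝ c^(-1/2), u, a^-2, fractional errors add in quadrature:
  (−½·δc/c)² = (-0.5×0.0532)² = 0.000707;  (1·δu/u)² = (1×0.0470)² = 0.00221;  (-2·δa/a)² = (-2×0.0452)² = 0.00815
δQ/Q = √(0.0111) = 0.105
Q = 0.0920, so δQ = 0.105 × 0.0920 = 0.00968.

0.0920 ± 0.00968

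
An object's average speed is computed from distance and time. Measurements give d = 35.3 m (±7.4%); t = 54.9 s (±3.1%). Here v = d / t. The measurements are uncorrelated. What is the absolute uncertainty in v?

For a monomial v ∝ d, t^-1, fractional errors add in quadrature:
  (1·δd/d)² = (1×0.0740)² = 0.00548;  (-1·δt/t)² = (-1×0.0310)² = 0.000961
δv/v = √(0.00644) = 0.0802
v = 0.643 m/s, so δv = 0.0802 × 0.643 = 0.0516 m/s.

0.0516 m/s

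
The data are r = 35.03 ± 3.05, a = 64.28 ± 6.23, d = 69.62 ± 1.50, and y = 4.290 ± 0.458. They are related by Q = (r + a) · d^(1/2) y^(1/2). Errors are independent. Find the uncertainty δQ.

Let u = r + a = 99.31. δu = √(δr² + δa²) = √(9.30 + 38.8) = 6.94, so δu/u = 0.0698.
Q is then a monomial in u, d, y:
δQ/Q = √((δu/u)² + (½·δd/d)² + (½·δy/y)²) = √(0.00488 + 0.000116 + 0.00285) = 0.0886
Q = 1716, so δQ = 0.0886 × 1716 = 152.

152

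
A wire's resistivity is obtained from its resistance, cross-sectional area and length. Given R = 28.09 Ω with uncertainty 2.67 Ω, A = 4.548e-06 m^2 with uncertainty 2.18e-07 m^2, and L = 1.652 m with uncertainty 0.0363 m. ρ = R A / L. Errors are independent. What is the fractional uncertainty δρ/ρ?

Products/powers → add relative errors in quadrature, weighted by exponent:
  (1·δR/R)² = (1×0.0951)² = 0.00903;  (1·δA/A)² = (1×0.0479)² = 0.00230;  (-1·δL/L)² = (-1×0.0220)² = 0.000483
δρ/ρ = √(0.0118) = 0.109

0.109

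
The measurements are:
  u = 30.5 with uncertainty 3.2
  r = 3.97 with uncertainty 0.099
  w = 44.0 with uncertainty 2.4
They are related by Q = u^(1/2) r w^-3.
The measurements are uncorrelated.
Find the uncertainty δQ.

4.47e-05

Q is a product of powers, so relative uncertainties combine in quadrature:
  (½·δu/u)² = (0.5×0.105)² = 0.00275;  (1·δr/r)² = (1×0.0249)² = 0.000622;  (-3·δw/w)² = (-3×0.0545)² = 0.0268
δQ/Q = √(0.0302) = 0.174
Q = 0.000257, so δQ = 0.174 × 0.000257 = 4.47e-05.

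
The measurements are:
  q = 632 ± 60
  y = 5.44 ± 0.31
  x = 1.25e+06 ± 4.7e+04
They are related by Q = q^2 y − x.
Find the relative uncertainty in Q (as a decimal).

0.470

Let p = q^2·y = 2.17e+06. δp/p = √((2·δq/q)² + (1·δy/y)²) = √(0.0361 + 0.00325) = 0.198, so δp = 4.31e+05.
Q = p − x: δQ = √(δp² + δx²) = √(1.86e+11 + 2.21e+09) = 4.33e+05
Q = 9.23e+05, so δQ/Q = 4.33e+05/9.23e+05 = 0.470.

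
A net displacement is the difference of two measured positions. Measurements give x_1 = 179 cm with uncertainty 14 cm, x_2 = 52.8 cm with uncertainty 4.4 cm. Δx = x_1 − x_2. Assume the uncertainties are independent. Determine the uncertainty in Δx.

Δx is a linear combination, so absolute uncertainties add in quadrature:
  (δx_1)² = 196;  (δx_2)² = 19.4
δΔx = √(215) = 14.7 cm

14.7 cm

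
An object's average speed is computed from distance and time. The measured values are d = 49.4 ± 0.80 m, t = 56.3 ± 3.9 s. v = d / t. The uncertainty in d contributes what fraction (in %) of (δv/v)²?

5.18%

(δv/v)² = (1·δd/d)² + (-1·δt/t)²
  d term: (1×0.0162)² = 0.000262
  t term: (-1×0.0693)² = 0.00480
Total = 0.00506. Share from d = 0.000262/0.00506 = 0.0518.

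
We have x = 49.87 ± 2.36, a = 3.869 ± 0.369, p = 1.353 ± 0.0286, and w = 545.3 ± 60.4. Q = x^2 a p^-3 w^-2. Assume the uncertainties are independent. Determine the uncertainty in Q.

Each factor contributes (exponent × relative error)² to (δQ/Q)²:
  (2·δx/x)² = (2×0.0473)² = 0.00896;  (1·δa/a)² = (1×0.0954)² = 0.00910;  (-3·δp/p)² = (-3×0.0211)² = 0.00402;  (-2·δw/w)² = (-2×0.111)² = 0.0491
δQ/Q = √(0.0712) = 0.267
Q = 0.01307, so δQ = 0.267 × 0.01307 = 0.00348.

0.00348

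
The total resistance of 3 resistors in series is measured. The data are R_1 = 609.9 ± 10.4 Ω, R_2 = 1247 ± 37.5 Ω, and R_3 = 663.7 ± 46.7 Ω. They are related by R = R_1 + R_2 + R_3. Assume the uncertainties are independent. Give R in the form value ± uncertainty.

2521 ± 60.8 Ω

Each term contributes (cᵢ δxᵢ)² to (δR)²:
  (δR_1)² = 108;  (δR_2)² = 1410;  (δR_3)² = 2180
δR = √(3700) = 60.8 Ω
R = 2521 Ω.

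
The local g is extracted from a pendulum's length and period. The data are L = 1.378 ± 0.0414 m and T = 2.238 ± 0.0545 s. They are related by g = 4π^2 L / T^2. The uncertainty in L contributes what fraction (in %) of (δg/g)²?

27.6%

(δg/g)² = (1·δL/L)² + (-2·δT/T)²
  L term: (1×0.0300)² = 0.000903
  T term: (-2×0.0244)² = 0.00237
Total = 0.00327. Share from L = 0.000903/0.00327 = 0.276.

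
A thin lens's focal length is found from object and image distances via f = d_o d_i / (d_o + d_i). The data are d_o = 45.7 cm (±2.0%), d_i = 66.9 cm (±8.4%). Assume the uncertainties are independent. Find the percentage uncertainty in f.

∂f/∂d_o = (d_i/(d_o+d_i))² = 0.353;  ∂f/∂d_i = (d_o/(d_o+d_i))² = 0.165
δf = √((∂f/∂d_o · δd_o)² + (∂f/∂d_i · δd_i)²) = √(0.104 + 0.857) = 0.980 cm
f = 27.2 cm, so δf/f = 0.980/27.2 = 0.0361.

3.61%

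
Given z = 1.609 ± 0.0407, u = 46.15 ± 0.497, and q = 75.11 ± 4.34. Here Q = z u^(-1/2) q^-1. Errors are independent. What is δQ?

0.000200

For a monomial Q ∝ z, u^(-1/2), q^-1, fractional errors add in quadrature:
  (1·δz/z)² = (1×0.0253)² = 0.000640;  (−½·δu/u)² = (-0.5×0.0108)² = 2.9e-05;  (-1·δq/q)² = (-1×0.0578)² = 0.00334
δQ/Q = √(0.00401) = 0.0633
Q = 0.003153, so δQ = 0.0633 × 0.003153 = 0.000200.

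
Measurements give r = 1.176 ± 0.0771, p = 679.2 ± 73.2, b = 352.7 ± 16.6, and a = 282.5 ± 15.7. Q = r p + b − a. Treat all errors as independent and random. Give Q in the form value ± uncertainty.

868.9 ± 103

Let w = r·p = 798.7. δw/w = √((1·δr/r)² + (1·δp/p)²) = √(0.00430 + 0.0116) = 0.126, so δw = 101.
Q = w + b − a: δQ = √(δw² + δb² + δa²) = √(10200 + 276 + 246) = 103
Q = 868.9.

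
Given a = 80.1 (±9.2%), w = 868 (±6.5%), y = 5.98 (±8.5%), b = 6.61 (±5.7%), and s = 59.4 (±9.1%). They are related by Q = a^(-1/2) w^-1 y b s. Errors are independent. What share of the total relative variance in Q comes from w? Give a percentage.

16.8%

(δQ/Q)² = (−½·δa/a)² + (-1·δw/w)² + (1·δy/y)² + (1·δb/b)² + (1·δs/s)²
  a term: (-0.5×0.0920)² = 0.00212
  w term: (-1×0.0650)² = 0.00423
  y term: (1×0.0850)² = 0.00723
  b term: (1×0.0570)² = 0.00325
  s term: (1×0.0910)² = 0.00828
Total = 0.0251. Share from w = 0.00423/0.0251 = 0.168.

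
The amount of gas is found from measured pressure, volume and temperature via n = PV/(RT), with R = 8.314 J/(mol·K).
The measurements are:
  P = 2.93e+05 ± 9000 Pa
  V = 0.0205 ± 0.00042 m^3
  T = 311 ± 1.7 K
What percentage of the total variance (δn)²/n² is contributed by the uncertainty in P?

(δn/n)² = (1·δP/P)² + (1·δV/V)² + (-1·δT/T)²
  P term: (1×0.0307)² = 0.000944
  V term: (1×0.0205)² = 0.000420
  T term: (-1×0.00547)² = 2.99e-05
Total = 0.00139. Share from P = 0.000944/0.00139 = 0.677.

67.7%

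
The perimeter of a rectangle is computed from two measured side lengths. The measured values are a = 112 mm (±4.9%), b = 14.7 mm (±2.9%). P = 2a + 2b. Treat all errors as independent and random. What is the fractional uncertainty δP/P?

0.0434

Absolute uncertainties add in quadrature for a linear combination:
  (2·δa)² = 120;  (2·δb)² = 0.727
δP = √(121) = 11.0 mm
P = 253 mm, so δP/P = 11.0/253 = 0.0434.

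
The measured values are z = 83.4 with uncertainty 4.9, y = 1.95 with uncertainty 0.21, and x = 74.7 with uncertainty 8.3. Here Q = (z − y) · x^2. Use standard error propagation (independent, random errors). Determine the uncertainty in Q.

Let u = z − y = 81.5. δu = √(δz² + δy²) = √(24.0 + 0.0441) = 4.90, so δu/u = 0.0602.
Q is then a monomial in u, x:
δQ/Q = √((δu/u)² + (2·δx/x)²) = √(0.00363 + 0.0494) = 0.230
Q = 4.54e+05, so δQ = 0.230 × 4.54e+05 = 1.05e+05.

1.05e+05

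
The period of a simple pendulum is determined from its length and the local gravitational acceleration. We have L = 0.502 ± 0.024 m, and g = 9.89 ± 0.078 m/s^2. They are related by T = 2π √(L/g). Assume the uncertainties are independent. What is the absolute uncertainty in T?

Since T is a product/quotient, work with relative uncertainties:
  (½·δL/L)² = (0.5×0.0478)² = 0.000571;  (−½·δg/g)² = (-0.5×0.00789)² = 1.56e-05
δT/T = √(0.000587) = 0.0242
T = 1.42 s, so δT = 0.0242 × 1.42 = 0.0343 s.

0.0343 s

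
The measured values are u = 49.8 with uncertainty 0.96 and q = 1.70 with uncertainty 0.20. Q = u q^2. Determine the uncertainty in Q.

For a monomial Q ∝ u, q^2, fractional errors add in quadrature:
  (1·δu/u)² = (1×0.0193)² = 0.000372;  (2·δq/q)² = (2×0.118)² = 0.0554
δQ/Q = √(0.0557) = 0.236
Q = 144, so δQ = 0.236 × 144 = 34.0.

34.0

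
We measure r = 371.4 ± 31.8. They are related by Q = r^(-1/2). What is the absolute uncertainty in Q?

Each factor contributes (exponent × relative error)² to (δQ/Q)²:
  (−½·δr/r)² = (-0.5×0.0856)² = 0.00183
δQ/Q = √(0.00183) = 0.0428
Q = 0.05189, so δQ = 0.0428 × 0.05189 = 0.00222.

0.00222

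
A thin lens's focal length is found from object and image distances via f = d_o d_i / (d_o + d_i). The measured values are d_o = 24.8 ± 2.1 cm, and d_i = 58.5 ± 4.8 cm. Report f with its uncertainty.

17.4 ± 1.12 cm

∂f/∂d_o = (d_i/(d_o+d_i))² = 0.493;  ∂f/∂d_i = (d_o/(d_o+d_i))² = 0.0886
δf = √((∂f/∂d_o · δd_o)² + (∂f/∂d_i · δd_i)²) = √(1.07 + 0.181) = 1.12 cm
f = 17.4 cm.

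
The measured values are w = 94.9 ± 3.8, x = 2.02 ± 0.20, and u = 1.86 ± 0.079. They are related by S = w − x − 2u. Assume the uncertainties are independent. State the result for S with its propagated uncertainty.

89.2 ± 3.81

Sums and differences: (δS)² = Σ (cᵢ δxᵢ)².
  (δw)² = 14.4;  (δx)² = 0.0400;  (2·δu)² = 0.0250
δS = √(14.5) = 3.81
S = 89.2.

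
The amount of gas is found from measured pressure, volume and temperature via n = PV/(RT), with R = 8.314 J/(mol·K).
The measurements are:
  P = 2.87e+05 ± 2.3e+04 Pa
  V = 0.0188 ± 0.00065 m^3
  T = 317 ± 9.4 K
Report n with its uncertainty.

2.05 ± 0.189 mol

Since n is a product/quotient, work with relative uncertainties:
  (1·δP/P)² = (1×0.0801)² = 0.00642;  (1·δV/V)² = (1×0.0346)² = 0.00120;  (-1·δT/T)² = (-1×0.0297)² = 0.000879
δn/n = √(0.00850) = 0.0922
n = 2.05 mol, so δn = 0.0922 × 2.05 = 0.189 mol.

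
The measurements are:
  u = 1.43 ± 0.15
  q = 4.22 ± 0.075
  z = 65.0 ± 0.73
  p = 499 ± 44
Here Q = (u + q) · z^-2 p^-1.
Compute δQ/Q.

0.0957

Let w = u + q = 5.65. δw = √(δu² + δq²) = √(0.0225 + 0.00562) = 0.168, so δw/w = 0.0297.
Q is then a monomial in w, z, p:
δQ/Q = √((δw/w)² + (-2·δz/z)² + (-1·δp/p)²) = √(0.000881 + 0.000505 + 0.00778) = 0.0957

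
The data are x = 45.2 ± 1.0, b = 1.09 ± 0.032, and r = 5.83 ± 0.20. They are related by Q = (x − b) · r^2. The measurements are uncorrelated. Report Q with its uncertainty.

1500 ± 108

Let u = x − b = 44.1. δu = √(δx² + δb²) = √(1.00 + 0.00102) = 1.00, so δu/u = 0.0227.
Q is then a monomial in u, r:
δQ/Q = √((δu/u)² + (2·δr/r)²) = √(0.000514 + 0.00471) = 0.0723
Q = 1500, so δQ = 0.0723 × 1500 = 108.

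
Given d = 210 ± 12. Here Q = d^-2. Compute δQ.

Q ∝ d^-2, so δQ/Q = |-2| · δd/d = 2 × 0.0571 = 0.114.
Q = 2.27e-05, so δQ = 0.114 × 2.27e-05 = 2.59e-06.

2.59e-06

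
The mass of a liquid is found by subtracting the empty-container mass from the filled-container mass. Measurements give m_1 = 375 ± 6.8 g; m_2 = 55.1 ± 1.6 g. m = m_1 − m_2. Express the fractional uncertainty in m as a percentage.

Absolute uncertainties add in quadrature for a linear combination:
  (δm_1)² = 46.2;  (δm_2)² = 2.56
δm = √(48.8) = 6.99 g
m = 320 g, so δm/m = 6.99/320 = 0.0218.

2.18%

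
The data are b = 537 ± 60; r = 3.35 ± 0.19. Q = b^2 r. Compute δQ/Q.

0.231

Q is a product of powers, so relative uncertainties combine in quadrature:
  (2·δb/b)² = (2×0.112)² = 0.0499;  (1·δr/r)² = (1×0.0567)² = 0.00322
δQ/Q = √(0.0532) = 0.231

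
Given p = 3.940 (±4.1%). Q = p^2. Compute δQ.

Q ∝ p^2, so δQ/Q = |2| · δp/p = 2 × 0.0410 = 0.0820.
Q = 15.52, so δQ = 0.0820 × 15.52 = 1.27.

1.27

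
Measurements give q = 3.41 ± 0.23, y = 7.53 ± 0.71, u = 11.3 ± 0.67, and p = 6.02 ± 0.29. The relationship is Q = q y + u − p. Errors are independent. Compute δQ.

Let w = q·y = 25.7. δw/w = √((1·δq/q)² + (1·δy/y)²) = √(0.00455 + 0.00889) = 0.116, so δw = 2.98.
Q = w + u − p: δQ = √(δw² + δu² + δp²) = √(8.86 + 0.449 + 0.0841) = 3.06

3.06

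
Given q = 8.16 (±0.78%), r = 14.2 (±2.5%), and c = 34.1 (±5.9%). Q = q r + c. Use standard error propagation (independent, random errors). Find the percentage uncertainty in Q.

2.43%

Let p = q·r = 116. δp/p = √((1·δq/q)² + (1·δr/r)²) = √(6.08e-05 + 0.000625) = 0.0262, so δp = 3.03.
Q = p + c: δQ = √(δp² + δc²) = √(9.21 + 4.05) = 3.64
Q = 150, so δQ/Q = 3.64/150 = 0.0243.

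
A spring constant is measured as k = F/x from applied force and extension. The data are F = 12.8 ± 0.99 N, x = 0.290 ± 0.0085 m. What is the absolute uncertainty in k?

3.65 N/m

Since k is a product/quotient, work with relative uncertainties:
  (1·δF/F)² = (1×0.0773)² = 0.00598;  (-1·δx/x)² = (-1×0.0293)² = 0.000859
δk/k = √(0.00684) = 0.0827
k = 44.1 N/m, so δk = 0.0827 × 44.1 = 3.65 N/m.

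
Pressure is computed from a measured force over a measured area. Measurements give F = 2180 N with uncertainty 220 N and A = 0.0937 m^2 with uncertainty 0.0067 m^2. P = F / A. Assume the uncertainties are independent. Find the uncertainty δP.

Products/powers → add relative errors in quadrature, weighted by exponent:
  (1·δF/F)² = (1×0.101)² = 0.0102;  (-1·δA/A)² = (-1×0.0715)² = 0.00511
δP/P = √(0.0153) = 0.124
P = 23300 Pa, so δP = 0.124 × 23300 = 2880 Pa.

2880 Pa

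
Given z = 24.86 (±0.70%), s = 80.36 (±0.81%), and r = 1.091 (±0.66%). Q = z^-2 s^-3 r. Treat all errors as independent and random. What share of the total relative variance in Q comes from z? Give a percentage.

23.6%

(δQ/Q)² = (-2·δz/z)² + (-3·δs/s)² + (1·δr/r)²
  z term: (-2×0.00700)² = 0.000196
  s term: (-3×0.00810)² = 0.000590
  r term: (1×0.00660)² = 4.36e-05
Total = 0.000830. Share from z = 0.000196/0.000830 = 0.236.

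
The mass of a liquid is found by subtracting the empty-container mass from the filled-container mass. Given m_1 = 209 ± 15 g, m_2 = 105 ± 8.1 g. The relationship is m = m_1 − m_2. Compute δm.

17.0 g

Each term contributes (cᵢ δxᵢ)² to (δm)²:
  (δm_1)² = 225;  (δm_2)² = 65.6
δm = √(291) = 17.0 g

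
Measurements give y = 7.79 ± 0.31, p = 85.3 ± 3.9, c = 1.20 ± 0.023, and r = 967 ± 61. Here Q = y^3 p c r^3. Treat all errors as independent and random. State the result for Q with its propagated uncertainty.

Products/powers → add relative errors in quadrature, weighted by exponent:
  (3·δy/y)² = (3×0.0398)² = 0.0143;  (1·δp/p)² = (1×0.0457)² = 0.00209;  (1·δc/c)² = (1×0.0192)² = 0.000367;  (3·δr/r)² = (3×0.0631)² = 0.0358
δQ/Q = √(0.0525) = 0.229
Q = 4.38e+13, so δQ = 0.229 × 4.38e+13 = 1e+13.

(4.38 ± 1.00) × 10^13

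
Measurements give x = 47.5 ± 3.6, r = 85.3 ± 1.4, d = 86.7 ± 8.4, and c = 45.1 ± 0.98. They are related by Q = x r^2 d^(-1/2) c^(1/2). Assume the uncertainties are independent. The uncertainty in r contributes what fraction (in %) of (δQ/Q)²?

(δQ/Q)² = (1·δx/x)² + (2·δr/r)² + (−½·δd/d)² + (½·δc/c)²
  x term: (1×0.0758)² = 0.00574
  r term: (2×0.0164)² = 0.00108
  d term: (-0.5×0.0969)² = 0.00235
  c term: (0.5×0.0217)² = 0.000118
Total = 0.00929. Share from r = 0.00108/0.00929 = 0.116.

11.6%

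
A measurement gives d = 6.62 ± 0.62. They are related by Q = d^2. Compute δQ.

For a monomial Q ∝ d^2, fractional errors add in quadrature:
  (2·δd/d)² = (2×0.0937)² = 0.0351
δQ/Q = √(0.0351) = 0.187
Q = 43.8, so δQ = 0.187 × 43.8 = 8.21.

8.21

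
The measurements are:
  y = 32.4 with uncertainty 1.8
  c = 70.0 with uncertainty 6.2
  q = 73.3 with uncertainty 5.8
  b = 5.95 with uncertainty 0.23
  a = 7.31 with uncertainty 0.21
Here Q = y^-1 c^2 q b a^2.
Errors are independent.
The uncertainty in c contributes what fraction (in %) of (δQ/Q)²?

(δQ/Q)² = (-1·δy/y)² + (2·δc/c)² + (1·δq/q)² + (1·δb/b)² + (2·δa/a)²
  y term: (-1×0.0556)² = 0.00309
  c term: (2×0.0886)² = 0.0314
  q term: (1×0.0791)² = 0.00626
  b term: (1×0.0387)² = 0.00149
  a term: (2×0.0287)² = 0.00330
Total = 0.0455. Share from c = 0.0314/0.0455 = 0.689.

68.9%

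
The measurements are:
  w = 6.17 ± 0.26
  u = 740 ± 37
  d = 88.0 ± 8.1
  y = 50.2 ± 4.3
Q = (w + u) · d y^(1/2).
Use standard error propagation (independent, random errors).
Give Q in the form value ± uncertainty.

Let h = w + u = 746. δh = √(δw² + δu²) = √(0.0676 + 1370) = 37.0, so δh/h = 0.0496.
Q is then a monomial in h, d, y:
δQ/Q = √((δh/h)² + (1·δd/d)² + (½·δy/y)²) = √(0.00246 + 0.00847 + 0.00183) = 0.113
Q = 4.65e+05, so δQ = 0.113 × 4.65e+05 = 52600.

(4.65 ± 0.526) × 10^5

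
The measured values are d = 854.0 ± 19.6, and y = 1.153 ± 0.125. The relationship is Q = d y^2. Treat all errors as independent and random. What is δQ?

248

Each factor contributes (exponent × relative error)² to (δQ/Q)²:
  (1·δd/d)² = (1×0.0230)² = 0.000527;  (2·δy/y)² = (2×0.108)² = 0.0470
δQ/Q = √(0.0475) = 0.218
Q = 1135, so δQ = 0.218 × 1135 = 248.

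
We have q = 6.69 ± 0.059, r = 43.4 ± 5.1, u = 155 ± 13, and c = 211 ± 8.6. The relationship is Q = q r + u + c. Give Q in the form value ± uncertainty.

Let p = q·r = 290. δp/p = √((1·δq/q)² + (1·δr/r)²) = √(7.78e-05 + 0.0138) = 0.118, so δp = 34.2.
Q = p + u + c: δQ = √(δp² + δu² + δc²) = √(1170 + 169 + 74.0) = 37.6
Q = 656.

656 ± 37.6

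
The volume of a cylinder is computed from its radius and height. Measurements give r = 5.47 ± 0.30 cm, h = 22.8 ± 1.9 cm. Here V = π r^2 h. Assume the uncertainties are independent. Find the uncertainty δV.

Since V is a product/quotient, work with relative uncertainties:
  (2·δr/r)² = (2×0.0548)² = 0.0120;  (1·δh/h)² = (1×0.0833)² = 0.00694
δV/V = √(0.0190) = 0.138
V = 2140 cm^3, so δV = 0.138 × 2140 = 295 cm^3.

295 cm^3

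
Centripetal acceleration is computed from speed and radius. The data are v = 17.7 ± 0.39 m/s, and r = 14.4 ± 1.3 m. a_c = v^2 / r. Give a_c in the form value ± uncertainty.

21.8 ± 2.19 m/s^2

Since a_c is a product/quotient, work with relative uncertainties:
  (2·δv/v)² = (2×0.0220)² = 0.00194;  (-1·δr/r)² = (-1×0.0903)² = 0.00815
δa_c/a_c = √(0.0101) = 0.100
a_c = 21.8 m/s^2, so δa_c = 0.100 × 21.8 = 2.19 m/s^2.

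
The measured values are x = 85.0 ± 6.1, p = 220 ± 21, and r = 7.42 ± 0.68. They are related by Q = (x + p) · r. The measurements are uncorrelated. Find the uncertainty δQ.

Let u = x + p = 305. δu = √(δx² + δp²) = √(37.2 + 441) = 21.9, so δu/u = 0.0717.
Q is then a monomial in u, r:
δQ/Q = √((δu/u)² + (1·δr/r)²) = √(0.00514 + 0.00840) = 0.116
Q = 2260, so δQ = 0.116 × 2260 = 263.

263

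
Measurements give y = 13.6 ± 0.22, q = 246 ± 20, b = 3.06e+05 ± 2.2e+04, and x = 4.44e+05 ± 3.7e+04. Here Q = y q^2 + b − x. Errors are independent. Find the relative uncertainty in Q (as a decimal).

Let p = y·q^2 = 8.23e+05. δp/p = √((1·δy/y)² + (2·δq/q)²) = √(0.000262 + 0.0264) = 0.163, so δp = 1.34e+05.
Q = p + b − x: δQ = √(δp² + δb² + δx²) = √(1.81e+10 + 4.84e+08 + 1.37e+09) = 1.41e+05
Q = 6.85e+05, so δQ/Q = 1.41e+05/6.85e+05 = 0.206.

0.206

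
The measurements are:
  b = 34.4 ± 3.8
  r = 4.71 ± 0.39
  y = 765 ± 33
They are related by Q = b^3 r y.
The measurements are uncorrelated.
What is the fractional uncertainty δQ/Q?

Relative error in a monomial: (δQ/Q)² = Σ (nᵢ · δxᵢ/xᵢ)².
  (3·δb/b)² = (3×0.110)² = 0.110;  (1·δr/r)² = (1×0.0828)² = 0.00686;  (1·δy/y)² = (1×0.0431)² = 0.00186
δQ/Q = √(0.119) = 0.344

0.344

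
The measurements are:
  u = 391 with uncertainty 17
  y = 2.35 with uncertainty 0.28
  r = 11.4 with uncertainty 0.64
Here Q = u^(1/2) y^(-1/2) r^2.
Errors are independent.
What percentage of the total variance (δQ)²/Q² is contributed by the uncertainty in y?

(δQ/Q)² = (½·δu/u)² + (−½·δy/y)² + (2·δr/r)²
  u term: (0.5×0.0435)² = 0.000473
  y term: (-0.5×0.119)² = 0.00355
  r term: (2×0.0561)² = 0.0126
Total = 0.0166. Share from y = 0.00355/0.0166 = 0.213.

21.3%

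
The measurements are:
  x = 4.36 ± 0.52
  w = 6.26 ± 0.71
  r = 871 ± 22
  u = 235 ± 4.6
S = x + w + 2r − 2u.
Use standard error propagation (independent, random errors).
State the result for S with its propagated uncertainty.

1280 ± 45.0

Absolute uncertainties add in quadrature for a linear combination:
  (δx)² = 0.270;  (δw)² = 0.504;  (2·δr)² = 1940;  (2·δu)² = 84.6
δS = √(2020) = 45.0
S = 1280.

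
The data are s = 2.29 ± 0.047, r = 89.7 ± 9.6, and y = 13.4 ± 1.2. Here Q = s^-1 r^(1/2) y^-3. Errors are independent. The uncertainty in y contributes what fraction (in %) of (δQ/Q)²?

(δQ/Q)² = (-1·δs/s)² + (½·δr/r)² + (-3·δy/y)²
  s term: (-1×0.0205)² = 0.000421
  r term: (0.5×0.107)² = 0.00286
  y term: (-3×0.0896)² = 0.0722
Total = 0.0755. Share from y = 0.0722/0.0755 = 0.956.

95.6%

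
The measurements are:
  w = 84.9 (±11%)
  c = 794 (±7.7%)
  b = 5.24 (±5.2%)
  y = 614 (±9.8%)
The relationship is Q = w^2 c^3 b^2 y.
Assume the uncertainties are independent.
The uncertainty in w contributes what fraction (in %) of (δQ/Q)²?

(δQ/Q)² = (2·δw/w)² + (3·δc/c)² + (2·δb/b)² + (1·δy/y)²
  w term: (2×0.110)² = 0.0484
  c term: (3×0.0770)² = 0.0534
  b term: (2×0.0520)² = 0.0108
  y term: (1×0.0980)² = 0.00960
Total = 0.122. Share from w = 0.0484/0.122 = 0.396.

39.6%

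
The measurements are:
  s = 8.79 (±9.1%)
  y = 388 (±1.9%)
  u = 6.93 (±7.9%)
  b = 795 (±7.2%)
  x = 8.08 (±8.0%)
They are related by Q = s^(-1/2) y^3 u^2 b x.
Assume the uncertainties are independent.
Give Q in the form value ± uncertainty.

(6.08 ± 1.24) × 10^12

Products/powers → add relative errors in quadrature, weighted by exponent:
  (−½·δs/s)² = (-0.5×0.0910)² = 0.00207;  (3·δy/y)² = (3×0.0190)² = 0.00325;  (2·δu/u)² = (2×0.0790)² = 0.0250;  (1·δb/b)² = (1×0.0720)² = 0.00518;  (1·δx/x)² = (1×0.0800)² = 0.00640
δQ/Q = √(0.0419) = 0.205
Q = 6.08e+12, so δQ = 0.205 × 6.08e+12 = 1.24e+12.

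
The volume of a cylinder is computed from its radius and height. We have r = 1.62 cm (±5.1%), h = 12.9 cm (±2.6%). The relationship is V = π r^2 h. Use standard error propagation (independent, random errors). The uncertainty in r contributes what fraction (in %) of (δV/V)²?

(δV/V)² = (2·δr/r)² + (1·δh/h)²
  r term: (2×0.0510)² = 0.0104
  h term: (1×0.0260)² = 0.000676
Total = 0.0111. Share from r = 0.0104/0.0111 = 0.939.

93.9%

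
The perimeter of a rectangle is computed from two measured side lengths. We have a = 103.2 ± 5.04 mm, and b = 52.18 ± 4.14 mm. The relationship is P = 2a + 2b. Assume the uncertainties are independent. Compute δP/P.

For a sum/difference, combine absolute errors in quadrature:
  (2·δa)² = 102;  (2·δb)² = 68.6
δP = √(170) = 13.0 mm
P = 310.8 mm, so δP/P = 13.0/310.8 = 0.0420.

0.0420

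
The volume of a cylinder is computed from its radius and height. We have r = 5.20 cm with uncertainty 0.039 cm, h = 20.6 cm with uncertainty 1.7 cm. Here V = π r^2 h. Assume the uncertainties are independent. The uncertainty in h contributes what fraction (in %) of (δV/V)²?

(δV/V)² = (2·δr/r)² + (1·δh/h)²
  r term: (2×0.00750)² = 0.000225
  h term: (1×0.0825)² = 0.00681
Total = 0.00704. Share from h = 0.00681/0.00704 = 0.968.

96.8%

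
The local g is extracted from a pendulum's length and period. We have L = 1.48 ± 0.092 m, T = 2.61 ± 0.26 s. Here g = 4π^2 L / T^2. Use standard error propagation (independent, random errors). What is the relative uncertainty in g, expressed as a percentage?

Products/powers → add relative errors in quadrature, weighted by exponent:
  (1·δL/L)² = (1×0.0622)² = 0.00386;  (-2·δT/T)² = (-2×0.0996)² = 0.0397
δg/g = √(0.0436) = 0.209

20.9%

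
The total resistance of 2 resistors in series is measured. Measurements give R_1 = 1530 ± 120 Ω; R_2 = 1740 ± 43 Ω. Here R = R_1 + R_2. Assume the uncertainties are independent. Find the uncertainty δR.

127 Ω

Each term contributes (cᵢ δxᵢ)² to (δR)²:
  (δR_1)² = 14400;  (δR_2)² = 1850
δR = √(16200) = 127 Ω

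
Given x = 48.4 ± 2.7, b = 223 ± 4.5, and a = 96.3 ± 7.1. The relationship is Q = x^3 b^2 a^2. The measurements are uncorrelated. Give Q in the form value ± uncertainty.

(5.23 ± 1.19) × 10^13

Since Q is a product/quotient, work with relative uncertainties:
  (3·δx/x)² = (3×0.0558)² = 0.0280;  (2·δb/b)² = (2×0.0202)² = 0.00163;  (2·δa/a)² = (2×0.0737)² = 0.0217
δQ/Q = √(0.0514) = 0.227
Q = 5.23e+13, so δQ = 0.227 × 5.23e+13 = 1.19e+13.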